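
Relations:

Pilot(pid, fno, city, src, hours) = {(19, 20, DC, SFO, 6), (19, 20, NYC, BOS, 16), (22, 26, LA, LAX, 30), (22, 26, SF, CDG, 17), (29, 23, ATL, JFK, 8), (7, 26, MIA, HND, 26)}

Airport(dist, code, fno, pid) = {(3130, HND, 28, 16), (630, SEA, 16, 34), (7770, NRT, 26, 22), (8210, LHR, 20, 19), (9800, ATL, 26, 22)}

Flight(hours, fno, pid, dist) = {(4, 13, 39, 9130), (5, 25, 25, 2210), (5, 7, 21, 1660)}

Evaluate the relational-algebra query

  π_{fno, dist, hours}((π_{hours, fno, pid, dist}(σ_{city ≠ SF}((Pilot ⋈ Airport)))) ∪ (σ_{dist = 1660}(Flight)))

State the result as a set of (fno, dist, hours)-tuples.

{(20, 8210, 16), (20, 8210, 6), (26, 7770, 30), (26, 9800, 30), (7, 1660, 5)}

Pilot ⋈ Airport (natural join on pid, fno): {(19, 20, DC, SFO, 6, 8210, LHR), (19, 20, NYC, BOS, 16, 8210, LHR), (22, 26, LA, LAX, 30, 7770, NRT), (22, 26, LA, LAX, 30, 9800, ATL), (22, 26, SF, CDG, 17, 7770, NRT), (22, 26, SF, CDG, 17, 9800, ATL)}
Selection city ≠ SF: {(19, 20, DC, SFO, 6, 8210, LHR), (19, 20, NYC, BOS, 16, 8210, LHR), (22, 26, LA, LAX, 30, 7770, NRT), (22, 26, LA, LAX, 30, 9800, ATL)}
Keep only column(s) hours, fno, pid, dist: {(16, 20, 19, 8210), (30, 26, 22, 7770), (30, 26, 22, 9800), (6, 20, 19, 8210)}
Selection dist = 1660: {(5, 7, 21, 1660)}
Union: {(16, 20, 19, 8210), (30, 26, 22, 7770), (30, 26, 22, 9800), (6, 20, 19, 8210)} with {(5, 7, 21, 1660)} → {(16, 20, 19, 8210), (30, 26, 22, 7770), (30, 26, 22, 9800), (5, 7, 21, 1660), (6, 20, 19, 8210)}
Keep only column(s) fno, dist, hours: {(20, 8210, 16), (20, 8210, 6), (26, 7770, 30), (26, 9800, 30), (7, 1660, 5)}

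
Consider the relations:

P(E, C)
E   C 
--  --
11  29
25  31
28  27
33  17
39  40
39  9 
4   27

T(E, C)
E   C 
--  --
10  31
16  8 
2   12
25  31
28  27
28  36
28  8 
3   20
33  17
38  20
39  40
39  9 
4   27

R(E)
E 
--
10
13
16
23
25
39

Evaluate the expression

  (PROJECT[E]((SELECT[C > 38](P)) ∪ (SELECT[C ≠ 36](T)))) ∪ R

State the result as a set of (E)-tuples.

{10, 13, 16, 2, 23, 25, 28, 3, 33, 38, 39, 4}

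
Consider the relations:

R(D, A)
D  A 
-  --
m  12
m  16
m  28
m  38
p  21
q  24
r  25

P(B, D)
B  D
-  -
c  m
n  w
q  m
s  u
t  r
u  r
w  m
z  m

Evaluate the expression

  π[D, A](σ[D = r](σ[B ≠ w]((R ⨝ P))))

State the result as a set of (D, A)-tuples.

Natural join on D: {(m, 12, c), (m, 12, q), (m, 12, w), (m, 12, z), (m, 16, c), (m, 16, q), (m, 16, w), (m, 16, z), (m, 28, c), (m, 28, q), (m, 28, w), (m, 28, z), (m, 38, c), (m, 38, q), (m, 38, w), (m, 38, z), (r, 25, t), (r, 25, u)}
σ[B ≠ w]: keep tuples satisfying B ≠ w → {(m, 12, c), (m, 12, q), (m, 12, z), (m, 16, c), (m, 16, q), (m, 16, z), (m, 28, c), (m, 28, q), (m, 28, z), (m, 38, c), (m, 38, q), (m, 38, z), (r, 25, t), (r, 25, u)}
σ[D = r]: keep tuples satisfying D = r → {(r, 25, t), (r, 25, u)}
π[D, A]: project onto (D, A) (1 duplicate(s) eliminated) → {(r, 25)}

{(r, 25)}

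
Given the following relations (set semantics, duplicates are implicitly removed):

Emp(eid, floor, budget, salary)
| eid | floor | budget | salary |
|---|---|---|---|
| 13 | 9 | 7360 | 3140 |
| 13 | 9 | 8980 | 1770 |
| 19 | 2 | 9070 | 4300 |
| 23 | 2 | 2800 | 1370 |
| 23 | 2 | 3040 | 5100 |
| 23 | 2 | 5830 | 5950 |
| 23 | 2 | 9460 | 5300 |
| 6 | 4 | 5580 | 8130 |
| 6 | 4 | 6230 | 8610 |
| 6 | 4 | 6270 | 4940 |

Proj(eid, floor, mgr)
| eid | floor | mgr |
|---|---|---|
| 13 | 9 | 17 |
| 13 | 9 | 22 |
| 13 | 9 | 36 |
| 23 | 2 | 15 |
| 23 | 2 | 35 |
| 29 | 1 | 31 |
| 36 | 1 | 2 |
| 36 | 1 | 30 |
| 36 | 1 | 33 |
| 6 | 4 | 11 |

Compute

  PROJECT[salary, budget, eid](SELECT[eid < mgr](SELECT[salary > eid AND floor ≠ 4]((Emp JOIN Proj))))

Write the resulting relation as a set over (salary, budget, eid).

Joining Emp and Proj on eid, floor yields {(13, 9, 7360, 3140, 17), (13, 9, 7360, 3140, 22), (13, 9, 7360, 3140, 36), (13, 9, 8980, 1770, 17), (13, 9, 8980, 1770, 22), (13, 9, 8980, 1770, 36), (23, 2, 2800, 1370, 15), (23, 2, 2800, 1370, 35), (23, 2, 3040, 5100, 15), (23, 2, 3040, 5100, 35), (23, 2, 5830, 5950, 15), (23, 2, 5830, 5950, 35), (23, 2, 9460, 5300, 15), (23, 2, 9460, 5300, 35), (6, 4, 5580, 8130, 11), (6, 4, 6230, 8610, 11), (6, 4, 6270, 4940, 11)}.
σ[salary > eid AND floor ≠ 4]: keep tuples satisfying salary > eid AND floor ≠ 4 → {(13, 9, 7360, 3140, 17), (13, 9, 7360, 3140, 22), (13, 9, 7360, 3140, 36), (13, 9, 8980, 1770, 17), (13, 9, 8980, 1770, 22), (13, 9, 8980, 1770, 36), (23, 2, 2800, 1370, 15), (23, 2, 2800, 1370, 35), (23, 2, 3040, 5100, 15), (23, 2, 3040, 5100, 35), (23, 2, 5830, 5950, 15), (23, 2, 5830, 5950, 35), (23, 2, 9460, 5300, 15), (23, 2, 9460, 5300, 35)}
σ[eid < mgr]: keep tuples satisfying eid < mgr → {(13, 9, 7360, 3140, 17), (13, 9, 7360, 3140, 22), (13, 9, 7360, 3140, 36), (13, 9, 8980, 1770, 17), (13, 9, 8980, 1770, 22), (13, 9, 8980, 1770, 36), (23, 2, 2800, 1370, 35), (23, 2, 3040, 5100, 35), (23, 2, 5830, 5950, 35), (23, 2, 9460, 5300, 35)}
Keep only column(s) salary, budget, eid (4 duplicate(s) eliminated): {(1370, 2800, 23), (1770, 8980, 13), (3140, 7360, 13), (5100, 3040, 23), (5300, 9460, 23), (5950, 5830, 23)}

{(1370, 2800, 23), (1770, 8980, 13), (3140, 7360, 13), (5100, 3040, 23), (5300, 9460, 23), (5950, 5830, 23)}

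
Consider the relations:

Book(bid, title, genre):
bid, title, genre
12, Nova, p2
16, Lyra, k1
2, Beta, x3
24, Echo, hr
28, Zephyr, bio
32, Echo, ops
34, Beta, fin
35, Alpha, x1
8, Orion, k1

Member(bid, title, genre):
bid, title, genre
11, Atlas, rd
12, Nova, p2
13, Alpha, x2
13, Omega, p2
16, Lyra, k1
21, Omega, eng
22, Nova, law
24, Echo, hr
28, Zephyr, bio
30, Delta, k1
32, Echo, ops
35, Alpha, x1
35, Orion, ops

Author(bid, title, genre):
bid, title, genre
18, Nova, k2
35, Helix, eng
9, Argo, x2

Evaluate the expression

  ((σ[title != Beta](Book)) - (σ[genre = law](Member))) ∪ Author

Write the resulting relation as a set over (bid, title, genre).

{(12, Nova, p2), (16, Lyra, k1), (18, Nova, k2), (24, Echo, hr), (28, Zephyr, bio), (32, Echo, ops), (35, Alpha, x1), (35, Helix, eng), (8, Orion, k1), (9, Argo, x2)}

Apply σ_{title != Beta}; surviving tuples: {(12, Nova, p2), (16, Lyra, k1), (24, Echo, hr), (28, Zephyr, bio), (32, Echo, ops), (35, Alpha, x1), (8, Orion, k1)}
Apply σ_{genre = law}; surviving tuples: {(22, Nova, law)}
Taking the difference: {(12, Nova, p2), (16, Lyra, k1), (24, Echo, hr), (28, Zephyr, bio), (32, Echo, ops), (35, Alpha, x1), (8, Orion, k1)}
Taking the union: {(12, Nova, p2), (16, Lyra, k1), (18, Nova, k2), (24, Echo, hr), (28, Zephyr, bio), (32, Echo, ops), (35, Alpha, x1), (35, Helix, eng), (8, Orion, k1), (9, Argo, x2)}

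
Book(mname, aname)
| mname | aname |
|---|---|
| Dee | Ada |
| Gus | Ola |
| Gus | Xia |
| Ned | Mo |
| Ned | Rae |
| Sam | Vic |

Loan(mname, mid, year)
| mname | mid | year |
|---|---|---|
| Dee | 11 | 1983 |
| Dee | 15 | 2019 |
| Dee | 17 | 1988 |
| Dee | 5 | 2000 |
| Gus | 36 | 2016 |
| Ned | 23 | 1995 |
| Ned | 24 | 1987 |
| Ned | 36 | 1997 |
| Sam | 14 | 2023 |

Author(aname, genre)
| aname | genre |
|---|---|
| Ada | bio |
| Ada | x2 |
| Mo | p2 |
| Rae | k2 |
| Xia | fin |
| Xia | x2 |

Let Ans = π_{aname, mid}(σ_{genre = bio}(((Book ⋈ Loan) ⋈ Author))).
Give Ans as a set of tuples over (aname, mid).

Book ⋈ Loan (natural join on mname): {(Dee, Ada, 11, 1983), (Dee, Ada, 15, 2019), (Dee, Ada, 17, 1988), (Dee, Ada, 5, 2000), (Gus, Ola, 36, 2016), (Gus, Xia, 36, 2016), (Ned, Mo, 23, 1995), (Ned, Mo, 24, 1987), (Ned, Mo, 36, 1997), (Ned, Rae, 23, 1995), (Ned, Rae, 24, 1987), (Ned, Rae, 36, 1997), (Sam, Vic, 14, 2023)}
(Book ⋈ Loan) ⋈ Author (natural join on aname): {(Dee, Ada, 11, 1983, bio), (Dee, Ada, 11, 1983, x2), (Dee, Ada, 15, 2019, bio), (Dee, Ada, 15, 2019, x2), (Dee, Ada, 17, 1988, bio), (Dee, Ada, 17, 1988, x2), (Dee, Ada, 5, 2000, bio), (Dee, Ada, 5, 2000, x2), (Gus, Xia, 36, 2016, fin), (Gus, Xia, 36, 2016, x2), (Ned, Mo, 23, 1995, p2), (Ned, Mo, 24, 1987, p2), (Ned, Mo, 36, 1997, p2), (Ned, Rae, 23, 1995, k2), (Ned, Rae, 24, 1987, k2), (Ned, Rae, 36, 1997, k2)}
σ[genre = bio]: keep tuples satisfying genre = bio → {(Dee, Ada, 11, 1983, bio), (Dee, Ada, 15, 2019, bio), (Dee, Ada, 17, 1988, bio), (Dee, Ada, 5, 2000, bio)}
π[aname, mid]: project onto (aname, mid) → {(Ada, 11), (Ada, 15), (Ada, 17), (Ada, 5)}

{(Ada, 11), (Ada, 15), (Ada, 17), (Ada, 5)}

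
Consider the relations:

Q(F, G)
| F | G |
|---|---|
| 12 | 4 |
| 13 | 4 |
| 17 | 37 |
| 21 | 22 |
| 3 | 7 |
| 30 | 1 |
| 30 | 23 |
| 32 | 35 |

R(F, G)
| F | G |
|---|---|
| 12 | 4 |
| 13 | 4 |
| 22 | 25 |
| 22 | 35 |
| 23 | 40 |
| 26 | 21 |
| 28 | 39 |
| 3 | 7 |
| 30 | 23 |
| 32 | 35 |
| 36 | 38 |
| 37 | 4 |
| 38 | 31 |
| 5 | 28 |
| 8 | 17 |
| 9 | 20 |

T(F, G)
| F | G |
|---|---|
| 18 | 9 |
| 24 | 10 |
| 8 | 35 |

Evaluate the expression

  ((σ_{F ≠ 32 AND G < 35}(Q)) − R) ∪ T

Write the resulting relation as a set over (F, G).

Selection F ≠ 32 AND G < 35: {(12, 4), (13, 4), (21, 22), (3, 7), (30, 1), (30, 23)}
Difference: {(12, 4), (13, 4), (21, 22), (3, 7), (30, 1), (30, 23)} with {(12, 4), (13, 4), (22, 25), (22, 35), (23, 40), (26, 21), (28, 39), (3, 7), (30, 23), (32, 35), (36, 38), (37, 4), (38, 31), (5, 28), (8, 17), (9, 20)} → {(21, 22), (30, 1)}
Union: {(21, 22), (30, 1)} with {(18, 9), (24, 10), (8, 35)} → {(18, 9), (21, 22), (24, 10), (30, 1), (8, 35)}

{(18, 9), (21, 22), (24, 10), (30, 1), (8, 35)}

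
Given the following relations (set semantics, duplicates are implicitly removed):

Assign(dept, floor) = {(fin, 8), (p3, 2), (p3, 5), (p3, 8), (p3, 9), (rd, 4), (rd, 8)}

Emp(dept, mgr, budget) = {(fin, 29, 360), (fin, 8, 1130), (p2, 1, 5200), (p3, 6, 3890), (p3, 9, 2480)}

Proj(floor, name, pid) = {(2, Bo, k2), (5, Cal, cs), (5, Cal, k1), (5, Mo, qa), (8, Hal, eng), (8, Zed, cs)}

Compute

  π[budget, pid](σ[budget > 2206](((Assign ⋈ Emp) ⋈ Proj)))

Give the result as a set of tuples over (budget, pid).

{(2480, cs), (2480, eng), (2480, k1), (2480, k2), (2480, qa), (3890, cs), (3890, eng), (3890, k1), (3890, k2), (3890, qa)}

Joining Assign and Emp on dept yields {(fin, 8, 29, 360), (fin, 8, 8, 1130), (p3, 2, 6, 3890), (p3, 2, 9, 2480), (p3, 5, 6, 3890), (p3, 5, 9, 2480), (p3, 8, 6, 3890), (p3, 8, 9, 2480), (p3, 9, 6, 3890), (p3, 9, 9, 2480)}.
Joining (Assign ⋈ Emp) and Proj on floor yields {(fin, 8, 29, 360, Hal, eng), (fin, 8, 29, 360, Zed, cs), (fin, 8, 8, 1130, Hal, eng), (fin, 8, 8, 1130, Zed, cs), (p3, 2, 6, 3890, Bo, k2), (p3, 2, 9, 2480, Bo, k2), (p3, 5, 6, 3890, Cal, cs), (p3, 5, 6, 3890, Cal, k1), (p3, 5, 6, 3890, Mo, qa), (p3, 5, 9, 2480, Cal, cs), (p3, 5, 9, 2480, Cal, k1), (p3, 5, 9, 2480, Mo, qa), (p3, 8, 6, 3890, Hal, eng), (p3, 8, 6, 3890, Zed, cs), (p3, 8, 9, 2480, Hal, eng), (p3, 8, 9, 2480, Zed, cs)}.
Selection budget > 2206: {(p3, 2, 6, 3890, Bo, k2), (p3, 2, 9, 2480, Bo, k2), (p3, 5, 6, 3890, Cal, cs), (p3, 5, 6, 3890, Cal, k1), (p3, 5, 6, 3890, Mo, qa), (p3, 5, 9, 2480, Cal, cs), (p3, 5, 9, 2480, Cal, k1), (p3, 5, 9, 2480, Mo, qa), (p3, 8, 6, 3890, Hal, eng), (p3, 8, 6, 3890, Zed, cs), (p3, 8, 9, 2480, Hal, eng), (p3, 8, 9, 2480, Zed, cs)}
Keep only column(s) budget, pid (2 duplicate(s) eliminated): {(2480, cs), (2480, eng), (2480, k1), (2480, k2), (2480, qa), (3890, cs), (3890, eng), (3890, k1), (3890, k2), (3890, qa)}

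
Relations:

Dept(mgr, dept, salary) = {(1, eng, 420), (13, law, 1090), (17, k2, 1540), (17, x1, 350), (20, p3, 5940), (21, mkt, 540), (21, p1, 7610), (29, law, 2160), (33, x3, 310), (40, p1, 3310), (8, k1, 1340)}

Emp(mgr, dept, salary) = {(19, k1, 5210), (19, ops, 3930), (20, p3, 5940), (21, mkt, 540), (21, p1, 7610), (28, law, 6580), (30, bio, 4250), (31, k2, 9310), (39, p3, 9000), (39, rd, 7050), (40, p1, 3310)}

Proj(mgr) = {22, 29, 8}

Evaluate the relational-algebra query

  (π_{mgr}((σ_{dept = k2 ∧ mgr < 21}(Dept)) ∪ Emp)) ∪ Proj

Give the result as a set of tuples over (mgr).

Apply σ_{dept = k2 ∧ mgr < 21}; surviving tuples: {(17, k2, 1540)}
Set union of the two operands is {(17, k2, 1540), (19, k1, 5210), (19, ops, 3930), (20, p3, 5940), (21, mkt, 540), (21, p1, 7610), (28, law, 6580), (30, bio, 4250), (31, k2, 9310), (39, p3, 9000), (39, rd, 7050), (40, p1, 3310)}.
π[mgr]: project onto (mgr) (3 duplicate(s) eliminated) → {17, 19, 20, 21, 28, 30, 31, 39, 40}
Set union of the two operands is {17, 19, 20, 21, 22, 28, 29, 30, 31, 39, 40, 8}.

{17, 19, 20, 21, 22, 28, 29, 30, 31, 39, 40, 8}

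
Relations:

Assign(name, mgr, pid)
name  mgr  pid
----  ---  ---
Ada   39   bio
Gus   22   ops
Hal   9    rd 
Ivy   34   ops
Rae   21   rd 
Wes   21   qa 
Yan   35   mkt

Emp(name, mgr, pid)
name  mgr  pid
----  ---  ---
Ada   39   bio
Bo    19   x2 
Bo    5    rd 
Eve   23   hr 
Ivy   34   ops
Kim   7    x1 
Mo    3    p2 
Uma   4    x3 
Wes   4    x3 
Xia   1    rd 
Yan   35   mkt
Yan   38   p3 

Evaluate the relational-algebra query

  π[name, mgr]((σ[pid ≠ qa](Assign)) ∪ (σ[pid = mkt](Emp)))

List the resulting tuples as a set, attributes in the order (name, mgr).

Apply σ_{pid ≠ qa}; surviving tuples: {(Ada, 39, bio), (Gus, 22, ops), (Hal, 9, rd), (Ivy, 34, ops), (Rae, 21, rd), (Yan, 35, mkt)}
Apply σ_{pid = mkt}; surviving tuples: {(Yan, 35, mkt)}
Set union of the two operands is {(Ada, 39, bio), (Gus, 22, ops), (Hal, 9, rd), (Ivy, 34, ops), (Rae, 21, rd), (Yan, 35, mkt)}.
π[name, mgr]: project onto (name, mgr) → {(Ada, 39), (Gus, 22), (Hal, 9), (Ivy, 34), (Rae, 21), (Yan, 35)}

{(Ada, 39), (Gus, 22), (Hal, 9), (Ivy, 34), (Rae, 21), (Yan, 35)}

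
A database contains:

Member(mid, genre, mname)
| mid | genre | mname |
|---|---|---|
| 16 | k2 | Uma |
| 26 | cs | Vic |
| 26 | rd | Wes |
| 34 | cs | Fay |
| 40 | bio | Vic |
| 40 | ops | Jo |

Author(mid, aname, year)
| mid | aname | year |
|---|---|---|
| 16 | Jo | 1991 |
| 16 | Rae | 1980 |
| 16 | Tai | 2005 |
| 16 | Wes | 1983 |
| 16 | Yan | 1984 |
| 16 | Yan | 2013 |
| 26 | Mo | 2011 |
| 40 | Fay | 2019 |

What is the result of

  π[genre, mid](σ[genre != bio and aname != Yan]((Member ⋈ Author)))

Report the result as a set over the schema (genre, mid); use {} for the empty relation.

{(cs, 26), (k2, 16), (ops, 40), (rd, 26)}

Natural join on mid: {(16, k2, Uma, Jo, 1991), (16, k2, Uma, Rae, 1980), (16, k2, Uma, Tai, 2005), (16, k2, Uma, Wes, 1983), (16, k2, Uma, Yan, 1984), (16, k2, Uma, Yan, 2013), (26, cs, Vic, Mo, 2011), (26, rd, Wes, Mo, 2011), (40, bio, Vic, Fay, 2019), (40, ops, Jo, Fay, 2019)}
σ[genre != bio and aname != Yan]: keep tuples satisfying genre != bio and aname != Yan → {(16, k2, Uma, Jo, 1991), (16, k2, Uma, Rae, 1980), (16, k2, Uma, Tai, 2005), (16, k2, Uma, Wes, 1983), (26, cs, Vic, Mo, 2011), (26, rd, Wes, Mo, 2011), (40, ops, Jo, Fay, 2019)}
Projecting to genre, mid (3 duplicate(s) eliminated): {(cs, 26), (k2, 16), (ops, 40), (rd, 26)}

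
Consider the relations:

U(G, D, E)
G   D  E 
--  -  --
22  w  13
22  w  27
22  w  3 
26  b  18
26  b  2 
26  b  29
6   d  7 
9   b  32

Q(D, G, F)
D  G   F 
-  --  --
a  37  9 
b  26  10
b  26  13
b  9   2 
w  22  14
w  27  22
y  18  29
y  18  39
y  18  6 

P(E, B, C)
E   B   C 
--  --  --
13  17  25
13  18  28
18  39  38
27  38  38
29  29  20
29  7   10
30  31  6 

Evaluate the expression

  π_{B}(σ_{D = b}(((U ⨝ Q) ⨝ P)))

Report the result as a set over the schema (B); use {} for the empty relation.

{29, 39, 7}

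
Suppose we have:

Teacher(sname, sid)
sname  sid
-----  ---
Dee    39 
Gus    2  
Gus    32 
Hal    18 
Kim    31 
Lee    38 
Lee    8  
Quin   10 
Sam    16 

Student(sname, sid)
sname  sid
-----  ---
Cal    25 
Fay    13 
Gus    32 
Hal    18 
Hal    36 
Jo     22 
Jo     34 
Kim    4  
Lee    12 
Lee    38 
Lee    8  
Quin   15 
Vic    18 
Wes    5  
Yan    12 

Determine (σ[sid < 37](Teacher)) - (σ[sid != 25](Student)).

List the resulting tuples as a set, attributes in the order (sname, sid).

{(Gus, 2), (Kim, 31), (Quin, 10), (Sam, 16)}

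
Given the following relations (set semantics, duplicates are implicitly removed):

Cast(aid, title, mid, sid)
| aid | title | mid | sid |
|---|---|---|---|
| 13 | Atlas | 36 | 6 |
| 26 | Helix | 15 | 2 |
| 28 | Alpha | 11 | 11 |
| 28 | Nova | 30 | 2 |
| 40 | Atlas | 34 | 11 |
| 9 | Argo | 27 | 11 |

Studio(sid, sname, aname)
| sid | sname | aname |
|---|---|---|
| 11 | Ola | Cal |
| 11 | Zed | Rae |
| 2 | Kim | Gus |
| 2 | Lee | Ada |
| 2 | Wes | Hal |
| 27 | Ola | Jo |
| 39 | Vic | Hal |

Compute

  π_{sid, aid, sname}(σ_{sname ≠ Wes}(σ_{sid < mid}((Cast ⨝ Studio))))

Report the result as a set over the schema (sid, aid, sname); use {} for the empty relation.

{(11, 40, Ola), (11, 40, Zed), (11, 9, Ola), (11, 9, Zed), (2, 26, Kim), (2, 26, Lee), (2, 28, Kim), (2, 28, Lee)}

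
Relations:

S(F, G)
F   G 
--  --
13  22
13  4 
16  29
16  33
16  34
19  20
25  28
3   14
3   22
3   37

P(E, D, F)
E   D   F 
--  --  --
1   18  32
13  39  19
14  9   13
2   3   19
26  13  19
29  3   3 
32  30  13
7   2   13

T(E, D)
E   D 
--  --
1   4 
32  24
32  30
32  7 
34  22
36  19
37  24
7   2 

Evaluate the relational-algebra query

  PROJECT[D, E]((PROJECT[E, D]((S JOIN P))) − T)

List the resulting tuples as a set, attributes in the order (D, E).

{(13, 26), (3, 2), (3, 29), (39, 13), (9, 14)}

Joining S and P on F yields {(13, 22, 14, 9), (13, 22, 32, 30), (13, 22, 7, 2), (13, 4, 14, 9), (13, 4, 32, 30), (13, 4, 7, 2), (19, 20, 13, 39), (19, 20, 2, 3), (19, 20, 26, 13), (3, 14, 29, 3), (3, 22, 29, 3), (3, 37, 29, 3)}.
Projecting to E, D (5 duplicate(s) eliminated): {(13, 39), (14, 9), (2, 3), (26, 13), (29, 3), (32, 30), (7, 2)}
Taking the difference: {(13, 39), (14, 9), (2, 3), (26, 13), (29, 3)}
Projecting to D, E: {(13, 26), (3, 2), (3, 29), (39, 13), (9, 14)}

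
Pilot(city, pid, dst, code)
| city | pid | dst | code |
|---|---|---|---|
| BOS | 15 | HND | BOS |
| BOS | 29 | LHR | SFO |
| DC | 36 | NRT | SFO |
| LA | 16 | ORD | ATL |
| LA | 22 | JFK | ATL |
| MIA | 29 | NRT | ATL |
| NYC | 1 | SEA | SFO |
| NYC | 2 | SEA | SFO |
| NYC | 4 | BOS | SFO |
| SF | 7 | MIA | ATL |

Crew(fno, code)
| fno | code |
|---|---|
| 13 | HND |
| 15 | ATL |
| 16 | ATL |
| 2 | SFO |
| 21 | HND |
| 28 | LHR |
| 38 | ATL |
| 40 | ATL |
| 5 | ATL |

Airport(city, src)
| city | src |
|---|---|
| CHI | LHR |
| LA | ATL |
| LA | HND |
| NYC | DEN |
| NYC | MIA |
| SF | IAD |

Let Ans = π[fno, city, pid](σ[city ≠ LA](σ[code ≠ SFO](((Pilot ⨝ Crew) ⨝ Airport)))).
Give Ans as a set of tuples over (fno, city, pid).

Natural join on code: {(BOS, 29, LHR, SFO, 2), (DC, 36, NRT, SFO, 2), (LA, 16, ORD, ATL, 15), (LA, 16, ORD, ATL, 16), (LA, 16, ORD, ATL, 38), (LA, 16, ORD, ATL, 40), (LA, 16, ORD, ATL, 5), (LA, 22, JFK, ATL, 15), (LA, 22, JFK, ATL, 16), (LA, 22, JFK, ATL, 38), (LA, 22, JFK, ATL, 40), (LA, 22, JFK, ATL, 5), (MIA, 29, NRT, ATL, 15), (MIA, 29, NRT, ATL, 16), (MIA, 29, NRT, ATL, 38), (MIA, 29, NRT, ATL, 40), (MIA, 29, NRT, ATL, 5), (NYC, 1, SEA, SFO, 2), (NYC, 2, SEA, SFO, 2), (NYC, 4, BOS, SFO, 2), (SF, 7, MIA, ATL, 15), (SF, 7, MIA, ATL, 16), (SF, 7, MIA, ATL, 38), (SF, 7, MIA, ATL, 40), (SF, 7, MIA, ATL, 5)}
Natural join on city: {(LA, 16, ORD, ATL, 15, ATL), (LA, 16, ORD, ATL, 15, HND), (LA, 16, ORD, ATL, 16, ATL), (LA, 16, ORD, ATL, 16, HND), (LA, 16, ORD, ATL, 38, ATL), (LA, 16, ORD, ATL, 38, HND), (LA, 16, ORD, ATL, 40, ATL), (LA, 16, ORD, ATL, 40, HND), (LA, 16, ORD, ATL, 5, ATL), (LA, 16, ORD, ATL, 5, HND), (LA, 22, JFK, ATL, 15, ATL), (LA, 22, JFK, ATL, 15, HND), (LA, 22, JFK, ATL, 16, ATL), (LA, 22, JFK, ATL, 16, HND), (LA, 22, JFK, ATL, 38, ATL), (LA, 22, JFK, ATL, 38, HND), (LA, 22, JFK, ATL, 40, ATL), (LA, 22, JFK, ATL, 40, HND), (LA, 22, JFK, ATL, 5, ATL), (LA, 22, JFK, ATL, 5, HND), (NYC, 1, SEA, SFO, 2, DEN), (NYC, 1, SEA, SFO, 2, MIA), (NYC, 2, SEA, SFO, 2, DEN), (NYC, 2, SEA, SFO, 2, MIA), (NYC, 4, BOS, SFO, 2, DEN), (NYC, 4, BOS, SFO, 2, MIA), (SF, 7, MIA, ATL, 15, IAD), (SF, 7, MIA, ATL, 16, IAD), (SF, 7, MIA, ATL, 38, IAD), (SF, 7, MIA, ATL, 40, IAD), (SF, 7, MIA, ATL, 5, IAD)}
Selection code ≠ SFO: {(LA, 16, ORD, ATL, 15, ATL), (LA, 16, ORD, ATL, 15, HND), (LA, 16, ORD, ATL, 16, ATL), (LA, 16, ORD, ATL, 16, HND), (LA, 16, ORD, ATL, 38, ATL), (LA, 16, ORD, ATL, 38, HND), (LA, 16, ORD, ATL, 40, ATL), (LA, 16, ORD, ATL, 40, HND), (LA, 16, ORD, ATL, 5, ATL), (LA, 16, ORD, ATL, 5, HND), (LA, 22, JFK, ATL, 15, ATL), (LA, 22, JFK, ATL, 15, HND), (LA, 22, JFK, ATL, 16, ATL), (LA, 22, JFK, ATL, 16, HND), (LA, 22, JFK, ATL, 38, ATL), (LA, 22, JFK, ATL, 38, HND), (LA, 22, JFK, ATL, 40, ATL), (LA, 22, JFK, ATL, 40, HND), (LA, 22, JFK, ATL, 5, ATL), (LA, 22, JFK, ATL, 5, HND), (SF, 7, MIA, ATL, 15, IAD), (SF, 7, MIA, ATL, 16, IAD), (SF, 7, MIA, ATL, 38, IAD), (SF, 7, MIA, ATL, 40, IAD), (SF, 7, MIA, ATL, 5, IAD)}
Selection city ≠ LA: {(SF, 7, MIA, ATL, 15, IAD), (SF, 7, MIA, ATL, 16, IAD), (SF, 7, MIA, ATL, 38, IAD), (SF, 7, MIA, ATL, 40, IAD), (SF, 7, MIA, ATL, 5, IAD)}
Projecting to fno, city, pid: {(15, SF, 7), (16, SF, 7), (38, SF, 7), (40, SF, 7), (5, SF, 7)}

{(15, SF, 7), (16, SF, 7), (38, SF, 7), (40, SF, 7), (5, SF, 7)}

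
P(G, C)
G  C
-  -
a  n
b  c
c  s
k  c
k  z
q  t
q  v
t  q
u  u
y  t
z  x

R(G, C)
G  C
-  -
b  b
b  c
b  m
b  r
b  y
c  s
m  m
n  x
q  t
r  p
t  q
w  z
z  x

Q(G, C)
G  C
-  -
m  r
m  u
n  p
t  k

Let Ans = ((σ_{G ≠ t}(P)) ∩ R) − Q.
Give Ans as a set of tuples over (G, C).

Filtering on G ≠ t leaves {(a, n), (b, c), (c, s), (k, c), (k, z), (q, t), (q, v), (u, u), (y, t), (z, x)}.
Set intersection of the two operands is {(b, c), (c, s), (q, t), (z, x)}.
Set difference of the two operands is {(b, c), (c, s), (q, t), (z, x)}.

{(b, c), (c, s), (q, t), (z, x)}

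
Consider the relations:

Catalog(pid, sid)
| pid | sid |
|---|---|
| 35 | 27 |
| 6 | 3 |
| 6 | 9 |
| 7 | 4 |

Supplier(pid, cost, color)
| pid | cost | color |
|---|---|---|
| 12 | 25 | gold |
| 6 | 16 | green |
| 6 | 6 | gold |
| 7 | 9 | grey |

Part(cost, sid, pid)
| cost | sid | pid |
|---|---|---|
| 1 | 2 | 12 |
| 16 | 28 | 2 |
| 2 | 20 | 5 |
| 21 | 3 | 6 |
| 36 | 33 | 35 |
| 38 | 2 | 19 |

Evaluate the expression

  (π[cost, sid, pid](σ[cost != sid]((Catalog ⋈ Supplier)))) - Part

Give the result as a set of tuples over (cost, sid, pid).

Joining Catalog and Supplier on pid yields {(6, 3, 16, green), (6, 3, 6, gold), (6, 9, 16, green), (6, 9, 6, gold), (7, 4, 9, grey)}.
σ[cost != sid]: keep tuples satisfying cost != sid → {(6, 3, 16, green), (6, 3, 6, gold), (6, 9, 16, green), (6, 9, 6, gold), (7, 4, 9, grey)}
Projecting to cost, sid, pid: {(16, 3, 6), (16, 9, 6), (6, 3, 6), (6, 9, 6), (9, 4, 7)}
Difference: {(16, 3, 6), (16, 9, 6), (6, 3, 6), (6, 9, 6), (9, 4, 7)} with {(1, 2, 12), (16, 28, 2), (2, 20, 5), (21, 3, 6), (36, 33, 35), (38, 2, 19)} → {(16, 3, 6), (16, 9, 6), (6, 3, 6), (6, 9, 6), (9, 4, 7)}

{(16, 3, 6), (16, 9, 6), (6, 3, 6), (6, 9, 6), (9, 4, 7)}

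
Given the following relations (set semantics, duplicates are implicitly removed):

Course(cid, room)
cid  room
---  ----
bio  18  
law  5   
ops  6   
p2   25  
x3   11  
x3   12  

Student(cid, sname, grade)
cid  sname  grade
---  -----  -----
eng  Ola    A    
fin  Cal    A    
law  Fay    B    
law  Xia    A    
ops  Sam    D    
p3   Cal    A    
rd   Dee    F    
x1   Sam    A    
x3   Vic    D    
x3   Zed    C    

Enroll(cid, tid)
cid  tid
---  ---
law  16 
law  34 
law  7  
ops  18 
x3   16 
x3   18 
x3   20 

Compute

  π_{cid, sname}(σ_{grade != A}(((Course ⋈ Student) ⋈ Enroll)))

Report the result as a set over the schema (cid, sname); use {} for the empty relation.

Joining Course and Student on cid yields {(law, 5, Fay, B), (law, 5, Xia, A), (ops, 6, Sam, D), (x3, 11, Vic, D), (x3, 11, Zed, C), (x3, 12, Vic, D), (x3, 12, Zed, C)}.
Joining (Course ⋈ Student) and Enroll on cid yields {(law, 5, Fay, B, 16), (law, 5, Fay, B, 34), (law, 5, Fay, B, 7), (law, 5, Xia, A, 16), (law, 5, Xia, A, 34), (law, 5, Xia, A, 7), (ops, 6, Sam, D, 18), (x3, 11, Vic, D, 16), (x3, 11, Vic, D, 18), (x3, 11, Vic, D, 20), (x3, 11, Zed, C, 16), (x3, 11, Zed, C, 18), (x3, 11, Zed, C, 20), (x3, 12, Vic, D, 16), (x3, 12, Vic, D, 18), (x3, 12, Vic, D, 20), (x3, 12, Zed, C, 16), (x3, 12, Zed, C, 18), (x3, 12, Zed, C, 20)}.
Apply σ_{grade != A}; surviving tuples: {(law, 5, Fay, B, 16), (law, 5, Fay, B, 34), (law, 5, Fay, B, 7), (ops, 6, Sam, D, 18), (x3, 11, Vic, D, 16), (x3, 11, Vic, D, 18), (x3, 11, Vic, D, 20), (x3, 11, Zed, C, 16), (x3, 11, Zed, C, 18), (x3, 11, Zed, C, 20), (x3, 12, Vic, D, 16), (x3, 12, Vic, D, 18), (x3, 12, Vic, D, 20), (x3, 12, Zed, C, 16), (x3, 12, Zed, C, 18), (x3, 12, Zed, C, 20)}
π[cid, sname]: project onto (cid, sname) (12 duplicate(s) eliminated) → {(law, Fay), (ops, Sam), (x3, Vic), (x3, Zed)}

{(law, Fay), (ops, Sam), (x3, Vic), (x3, Zed)}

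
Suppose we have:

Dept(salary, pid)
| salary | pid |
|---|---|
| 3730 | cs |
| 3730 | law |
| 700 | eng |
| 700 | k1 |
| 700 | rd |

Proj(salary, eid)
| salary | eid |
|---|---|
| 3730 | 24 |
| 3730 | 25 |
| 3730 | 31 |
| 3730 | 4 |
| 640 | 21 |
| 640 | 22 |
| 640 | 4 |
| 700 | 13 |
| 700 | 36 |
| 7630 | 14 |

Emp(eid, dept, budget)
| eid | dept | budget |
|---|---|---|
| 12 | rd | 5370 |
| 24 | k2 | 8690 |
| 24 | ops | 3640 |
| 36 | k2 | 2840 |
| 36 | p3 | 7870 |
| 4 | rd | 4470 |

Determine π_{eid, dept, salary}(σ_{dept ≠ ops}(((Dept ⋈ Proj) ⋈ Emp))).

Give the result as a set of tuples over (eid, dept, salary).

{(24, k2, 3730), (36, k2, 700), (36, p3, 700), (4, rd, 3730)}

Natural join on salary: {(3730, cs, 24), (3730, cs, 25), (3730, cs, 31), (3730, cs, 4), (3730, law, 24), (3730, law, 25), (3730, law, 31), (3730, law, 4), (700, eng, 13), (700, eng, 36), (700, k1, 13), (700, k1, 36), (700, rd, 13), (700, rd, 36)}
Natural join on eid: {(3730, cs, 24, k2, 8690), (3730, cs, 24, ops, 3640), (3730, cs, 4, rd, 4470), (3730, law, 24, k2, 8690), (3730, law, 24, ops, 3640), (3730, law, 4, rd, 4470), (700, eng, 36, k2, 2840), (700, eng, 36, p3, 7870), (700, k1, 36, k2, 2840), (700, k1, 36, p3, 7870), (700, rd, 36, k2, 2840), (700, rd, 36, p3, 7870)}
Selection dept ≠ ops: {(3730, cs, 24, k2, 8690), (3730, cs, 4, rd, 4470), (3730, law, 24, k2, 8690), (3730, law, 4, rd, 4470), (700, eng, 36, k2, 2840), (700, eng, 36, p3, 7870), (700, k1, 36, k2, 2840), (700, k1, 36, p3, 7870), (700, rd, 36, k2, 2840), (700, rd, 36, p3, 7870)}
Keep only column(s) eid, dept, salary (6 duplicate(s) eliminated): {(24, k2, 3730), (36, k2, 700), (36, p3, 700), (4, rd, 3730)}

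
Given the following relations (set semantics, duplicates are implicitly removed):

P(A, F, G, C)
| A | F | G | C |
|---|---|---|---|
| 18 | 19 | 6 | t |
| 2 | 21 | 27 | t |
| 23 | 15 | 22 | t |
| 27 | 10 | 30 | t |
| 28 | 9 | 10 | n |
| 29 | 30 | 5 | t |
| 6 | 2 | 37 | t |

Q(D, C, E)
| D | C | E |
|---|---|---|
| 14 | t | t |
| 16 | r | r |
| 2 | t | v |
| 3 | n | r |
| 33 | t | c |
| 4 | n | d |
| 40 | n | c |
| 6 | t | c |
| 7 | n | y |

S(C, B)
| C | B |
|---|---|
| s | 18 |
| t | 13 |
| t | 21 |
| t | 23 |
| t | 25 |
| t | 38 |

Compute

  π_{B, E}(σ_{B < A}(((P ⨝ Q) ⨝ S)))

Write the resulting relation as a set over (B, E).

{(13, c), (13, t), (13, v), (21, c), (21, t), (21, v), (23, c), (23, t), (23, v), (25, c), (25, t), (25, v)}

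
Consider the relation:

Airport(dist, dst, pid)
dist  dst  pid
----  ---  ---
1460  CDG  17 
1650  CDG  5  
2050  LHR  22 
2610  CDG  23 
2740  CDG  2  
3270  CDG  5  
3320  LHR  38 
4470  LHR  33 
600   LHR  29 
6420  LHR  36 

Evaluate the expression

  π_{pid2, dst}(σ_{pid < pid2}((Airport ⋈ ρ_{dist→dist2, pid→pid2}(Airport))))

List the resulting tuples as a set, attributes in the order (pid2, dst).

{(17, CDG), (23, CDG), (29, LHR), (33, LHR), (36, LHR), (38, LHR), (5, CDG)}

ρ[dist→dist2, pid→pid2]: schema becomes (dist2, dst, pid2); tuples unchanged.
Airport ⋈ ρ_{dist→dist2, pid→pid2}(Airport) (natural join on dst): {(1460, CDG, 17, 1460, 17), (1460, CDG, 17, 1650, 5), (1460, CDG, 17, 2610, 23), (1460, CDG, 17, 2740, 2), (1460, CDG, 17, 3270, 5), (1650, CDG, 5, 1460, 17), (1650, CDG, 5, 1650, 5), (1650, CDG, 5, 2610, 23), (1650, CDG, 5, 2740, 2), (1650, CDG, 5, 3270, 5), (2050, LHR, 22, 2050, 22), (2050, LHR, 22, 3320, 38), (2050, LHR, 22, 4470, 33), (2050, LHR, 22, 600, 29), (2050, LHR, 22, 6420, 36), (2610, CDG, 23, 1460, 17), (2610, CDG, 23, 1650, 5), (2610, CDG, 23, 2610, 23), (2610, CDG, 23, 2740, 2), (2610, CDG, 23, 3270, 5), (2740, CDG, 2, 1460, 17), (2740, CDG, 2, 1650, 5), (2740, CDG, 2, 2610, 23), (2740, CDG, 2, 2740, 2), (2740, CDG, 2, 3270, 5), (3270, CDG, 5, 1460, 17), (3270, CDG, 5, 1650, 5), (3270, CDG, 5, 2610, 23), (3270, CDG, 5, 2740, 2), (3270, CDG, 5, 3270, 5), (3320, LHR, 38, 2050, 22), (3320, LHR, 38, 3320, 38), (3320, LHR, 38, 4470, 33), (3320, LHR, 38, 600, 29), (3320, LHR, 38, 6420, 36), (4470, LHR, 33, 2050, 22), (4470, LHR, 33, 3320, 38), (4470, LHR, 33, 4470, 33), (4470, LHR, 33, 600, 29), (4470, LHR, 33, 6420, 36), (600, LHR, 29, 2050, 22), (600, LHR, 29, 3320, 38), (600, LHR, 29, 4470, 33), (600, LHR, 29, 600, 29), (600, LHR, 29, 6420, 36), (6420, LHR, 36, 2050, 22), (6420, LHR, 36, 3320, 38), (6420, LHR, 36, 4470, 33), (6420, LHR, 36, 600, 29), (6420, LHR, 36, 6420, 36)}
Apply σ_{pid < pid2}; surviving tuples: {(1460, CDG, 17, 2610, 23), (1650, CDG, 5, 1460, 17), (1650, CDG, 5, 2610, 23), (2050, LHR, 22, 3320, 38), (2050, LHR, 22, 4470, 33), (2050, LHR, 22, 600, 29), (2050, LHR, 22, 6420, 36), (2740, CDG, 2, 1460, 17), (2740, CDG, 2, 1650, 5), (2740, CDG, 2, 2610, 23), (2740, CDG, 2, 3270, 5), (3270, CDG, 5, 1460, 17), (3270, CDG, 5, 2610, 23), (4470, LHR, 33, 3320, 38), (4470, LHR, 33, 6420, 36), (600, LHR, 29, 3320, 38), (600, LHR, 29, 4470, 33), (600, LHR, 29, 6420, 36), (6420, LHR, 36, 3320, 38)}
Projecting to pid2, dst (12 duplicate(s) eliminated): {(17, CDG), (23, CDG), (29, LHR), (33, LHR), (36, LHR), (38, LHR), (5, CDG)}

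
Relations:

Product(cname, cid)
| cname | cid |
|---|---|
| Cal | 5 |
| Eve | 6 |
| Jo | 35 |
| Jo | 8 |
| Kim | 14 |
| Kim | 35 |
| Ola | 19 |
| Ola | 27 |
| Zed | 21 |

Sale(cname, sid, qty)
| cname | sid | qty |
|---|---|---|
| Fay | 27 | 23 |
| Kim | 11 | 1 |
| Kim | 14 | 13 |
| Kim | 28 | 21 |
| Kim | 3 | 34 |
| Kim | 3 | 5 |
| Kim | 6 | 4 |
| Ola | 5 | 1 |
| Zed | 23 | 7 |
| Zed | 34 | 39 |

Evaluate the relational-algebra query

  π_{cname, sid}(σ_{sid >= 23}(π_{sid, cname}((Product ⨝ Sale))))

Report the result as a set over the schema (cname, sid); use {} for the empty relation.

Natural join on cname: {(Kim, 14, 11, 1), (Kim, 14, 14, 13), (Kim, 14, 28, 21), (Kim, 14, 3, 34), (Kim, 14, 3, 5), (Kim, 14, 6, 4), (Kim, 35, 11, 1), (Kim, 35, 14, 13), (Kim, 35, 28, 21), (Kim, 35, 3, 34), (Kim, 35, 3, 5), (Kim, 35, 6, 4), (Ola, 19, 5, 1), (Ola, 27, 5, 1), (Zed, 21, 23, 7), (Zed, 21, 34, 39)}
Projecting to sid, cname (8 duplicate(s) eliminated): {(11, Kim), (14, Kim), (23, Zed), (28, Kim), (3, Kim), (34, Zed), (5, Ola), (6, Kim)}
Selection sid >= 23: {(23, Zed), (28, Kim), (34, Zed)}
Projecting to cname, sid: {(Kim, 28), (Zed, 23), (Zed, 34)}

{(Kim, 28), (Zed, 23), (Zed, 34)}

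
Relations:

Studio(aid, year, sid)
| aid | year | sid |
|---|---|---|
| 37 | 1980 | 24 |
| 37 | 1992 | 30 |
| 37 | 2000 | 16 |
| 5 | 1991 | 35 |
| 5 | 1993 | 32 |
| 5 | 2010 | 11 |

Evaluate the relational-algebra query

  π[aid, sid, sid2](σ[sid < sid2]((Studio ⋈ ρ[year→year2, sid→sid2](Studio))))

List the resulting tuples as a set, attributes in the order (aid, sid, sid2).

ρ[year→year2, sid→sid2]: schema becomes (aid, year2, sid2); tuples unchanged.
Joining Studio and ρ[year→year2, sid→sid2](Studio) on aid yields {(37, 1980, 24, 1980, 24), (37, 1980, 24, 1992, 30), (37, 1980, 24, 2000, 16), (37, 1992, 30, 1980, 24), (37, 1992, 30, 1992, 30), (37, 1992, 30, 2000, 16), (37, 2000, 16, 1980, 24), (37, 2000, 16, 1992, 30), (37, 2000, 16, 2000, 16), (5, 1991, 35, 1991, 35), (5, 1991, 35, 1993, 32), (5, 1991, 35, 2010, 11), (5, 1993, 32, 1991, 35), (5, 1993, 32, 1993, 32), (5, 1993, 32, 2010, 11), (5, 2010, 11, 1991, 35), (5, 2010, 11, 1993, 32), (5, 2010, 11, 2010, 11)}.
Selection sid < sid2: {(37, 1980, 24, 1992, 30), (37, 2000, 16, 1980, 24), (37, 2000, 16, 1992, 30), (5, 1993, 32, 1991, 35), (5, 2010, 11, 1991, 35), (5, 2010, 11, 1993, 32)}
π_{aid, sid, sid2} gives {(37, 16, 24), (37, 16, 30), (37, 24, 30), (5, 11, 32), (5, 11, 35), (5, 32, 35)}.

{(37, 16, 24), (37, 16, 30), (37, 24, 30), (5, 11, 32), (5, 11, 35), (5, 32, 35)}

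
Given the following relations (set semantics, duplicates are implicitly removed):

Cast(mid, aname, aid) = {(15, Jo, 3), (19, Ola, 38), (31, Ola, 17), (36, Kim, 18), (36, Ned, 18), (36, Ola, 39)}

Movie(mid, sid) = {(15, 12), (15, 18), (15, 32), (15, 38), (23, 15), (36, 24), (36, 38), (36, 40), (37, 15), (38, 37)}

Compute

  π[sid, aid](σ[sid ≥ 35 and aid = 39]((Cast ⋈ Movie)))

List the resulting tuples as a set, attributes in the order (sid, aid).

{(38, 39), (40, 39)}

Natural join on mid: {(15, Jo, 3, 12), (15, Jo, 3, 18), (15, Jo, 3, 32), (15, Jo, 3, 38), (36, Kim, 18, 24), (36, Kim, 18, 38), (36, Kim, 18, 40), (36, Ned, 18, 24), (36, Ned, 18, 38), (36, Ned, 18, 40), (36, Ola, 39, 24), (36, Ola, 39, 38), (36, Ola, 39, 40)}
Selection sid ≥ 35 and aid = 39: {(36, Ola, 39, 38), (36, Ola, 39, 40)}
Projecting to sid, aid: {(38, 39), (40, 39)}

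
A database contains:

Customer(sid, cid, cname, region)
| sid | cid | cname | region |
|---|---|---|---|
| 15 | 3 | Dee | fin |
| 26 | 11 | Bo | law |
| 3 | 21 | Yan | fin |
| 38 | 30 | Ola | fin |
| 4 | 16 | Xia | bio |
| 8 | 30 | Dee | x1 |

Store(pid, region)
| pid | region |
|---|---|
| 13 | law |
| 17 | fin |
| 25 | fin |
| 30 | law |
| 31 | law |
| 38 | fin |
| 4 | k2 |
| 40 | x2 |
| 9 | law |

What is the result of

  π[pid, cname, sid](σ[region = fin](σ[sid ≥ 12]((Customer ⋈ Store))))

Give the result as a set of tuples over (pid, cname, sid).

Joining Customer and Store on region yields {(15, 3, Dee, fin, 17), (15, 3, Dee, fin, 25), (15, 3, Dee, fin, 38), (26, 11, Bo, law, 13), (26, 11, Bo, law, 30), (26, 11, Bo, law, 31), (26, 11, Bo, law, 9), (3, 21, Yan, fin, 17), (3, 21, Yan, fin, 25), (3, 21, Yan, fin, 38), (38, 30, Ola, fin, 17), (38, 30, Ola, fin, 25), (38, 30, Ola, fin, 38)}.
σ[sid ≥ 12]: keep tuples satisfying sid ≥ 12 → {(15, 3, Dee, fin, 17), (15, 3, Dee, fin, 25), (15, 3, Dee, fin, 38), (26, 11, Bo, law, 13), (26, 11, Bo, law, 30), (26, 11, Bo, law, 31), (26, 11, Bo, law, 9), (38, 30, Ola, fin, 17), (38, 30, Ola, fin, 25), (38, 30, Ola, fin, 38)}
σ[region = fin]: keep tuples satisfying region = fin → {(15, 3, Dee, fin, 17), (15, 3, Dee, fin, 25), (15, 3, Dee, fin, 38), (38, 30, Ola, fin, 17), (38, 30, Ola, fin, 25), (38, 30, Ola, fin, 38)}
π_{pid, cname, sid} gives {(17, Dee, 15), (17, Ola, 38), (25, Dee, 15), (25, Ola, 38), (38, Dee, 15), (38, Ola, 38)}.

{(17, Dee, 15), (17, Ola, 38), (25, Dee, 15), (25, Ola, 38), (38, Dee, 15), (38, Ola, 38)}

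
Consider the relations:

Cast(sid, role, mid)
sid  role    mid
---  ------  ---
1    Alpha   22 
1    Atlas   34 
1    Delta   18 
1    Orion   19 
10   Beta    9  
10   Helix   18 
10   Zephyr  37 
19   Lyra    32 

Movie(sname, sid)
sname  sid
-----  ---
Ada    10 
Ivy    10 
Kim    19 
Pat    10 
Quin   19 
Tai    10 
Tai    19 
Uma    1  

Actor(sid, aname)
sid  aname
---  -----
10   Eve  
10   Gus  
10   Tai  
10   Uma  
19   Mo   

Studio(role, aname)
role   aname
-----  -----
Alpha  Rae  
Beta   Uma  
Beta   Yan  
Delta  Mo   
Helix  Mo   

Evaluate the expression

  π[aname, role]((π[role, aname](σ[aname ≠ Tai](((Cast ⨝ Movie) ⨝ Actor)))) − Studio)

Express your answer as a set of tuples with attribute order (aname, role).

{(Eve, Beta), (Eve, Helix), (Eve, Zephyr), (Gus, Beta), (Gus, Helix), (Gus, Zephyr), (Mo, Lyra), (Uma, Helix), (Uma, Zephyr)}

Natural join on sid: {(1, Alpha, 22, Uma), (1, Atlas, 34, Uma), (1, Delta, 18, Uma), (1, Orion, 19, Uma), (10, Beta, 9, Ada), (10, Beta, 9, Ivy), (10, Beta, 9, Pat), (10, Beta, 9, Tai), (10, Helix, 18, Ada), (10, Helix, 18, Ivy), (10, Helix, 18, Pat), (10, Helix, 18, Tai), (10, Zephyr, 37, Ada), (10, Zephyr, 37, Ivy), (10, Zephyr, 37, Pat), (10, Zephyr, 37, Tai), (19, Lyra, 32, Kim), (19, Lyra, 32, Quin), (19, Lyra, 32, Tai)}
Natural join on sid: {(10, Beta, 9, Ada, Eve), (10, Beta, 9, Ada, Gus), (10, Beta, 9, Ada, Tai), (10, Beta, 9, Ada, Uma), (10, Beta, 9, Ivy, Eve), (10, Beta, 9, Ivy, Gus), (10, Beta, 9, Ivy, Tai), (10, Beta, 9, Ivy, Uma), (10, Beta, 9, Pat, Eve), (10, Beta, 9, Pat, Gus), (10, Beta, 9, Pat, Tai), (10, Beta, 9, Pat, Uma), (10, Beta, 9, Tai, Eve), (10, Beta, 9, Tai, Gus), (10, Beta, 9, Tai, Tai), (10, Beta, 9, Tai, Uma), (10, Helix, 18, Ada, Eve), (10, Helix, 18, Ada, Gus), (10, Helix, 18, Ada, Tai), (10, Helix, 18, Ada, Uma), (10, Helix, 18, Ivy, Eve), (10, Helix, 18, Ivy, Gus), (10, Helix, 18, Ivy, Tai), (10, Helix, 18, Ivy, Uma), (10, Helix, 18, Pat, Eve), (10, Helix, 18, Pat, Gus), (10, Helix, 18, Pat, Tai), (10, Helix, 18, Pat, Uma), (10, Helix, 18, Tai, Eve), (10, Helix, 18, Tai, Gus), (10, Helix, 18, Tai, Tai), (10, Helix, 18, Tai, Uma), (10, Zephyr, 37, Ada, Eve), (10, Zephyr, 37, Ada, Gus), (10, Zephyr, 37, Ada, Tai), (10, Zephyr, 37, Ada, Uma), (10, Zephyr, 37, Ivy, Eve), (10, Zephyr, 37, Ivy, Gus), (10, Zephyr, 37, Ivy, Tai), (10, Zephyr, 37, Ivy, Uma), (10, Zephyr, 37, Pat, Eve), (10, Zephyr, 37, Pat, Gus), (10, Zephyr, 37, Pat, Tai), (10, Zephyr, 37, Pat, Uma), (10, Zephyr, 37, Tai, Eve), (10, Zephyr, 37, Tai, Gus), (10, Zephyr, 37, Tai, Tai), (10, Zephyr, 37, Tai, Uma), (19, Lyra, 32, Kim, Mo), (19, Lyra, 32, Quin, Mo), (19, Lyra, 32, Tai, Mo)}
Selection aname ≠ Tai: {(10, Beta, 9, Ada, Eve), (10, Beta, 9, Ada, Gus), (10, Beta, 9, Ada, Uma), (10, Beta, 9, Ivy, Eve), (10, Beta, 9, Ivy, Gus), (10, Beta, 9, Ivy, Uma), (10, Beta, 9, Pat, Eve), (10, Beta, 9, Pat, Gus), (10, Beta, 9, Pat, Uma), (10, Beta, 9, Tai, Eve), (10, Beta, 9, Tai, Gus), (10, Beta, 9, Tai, Uma), (10, Helix, 18, Ada, Eve), (10, Helix, 18, Ada, Gus), (10, Helix, 18, Ada, Uma), (10, Helix, 18, Ivy, Eve), (10, Helix, 18, Ivy, Gus), (10, Helix, 18, Ivy, Uma), (10, Helix, 18, Pat, Eve), (10, Helix, 18, Pat, Gus), (10, Helix, 18, Pat, Uma), (10, Helix, 18, Tai, Eve), (10, Helix, 18, Tai, Gus), (10, Helix, 18, Tai, Uma), (10, Zephyr, 37, Ada, Eve), (10, Zephyr, 37, Ada, Gus), (10, Zephyr, 37, Ada, Uma), (10, Zephyr, 37, Ivy, Eve), (10, Zephyr, 37, Ivy, Gus), (10, Zephyr, 37, Ivy, Uma), (10, Zephyr, 37, Pat, Eve), (10, Zephyr, 37, Pat, Gus), (10, Zephyr, 37, Pat, Uma), (10, Zephyr, 37, Tai, Eve), (10, Zephyr, 37, Tai, Gus), (10, Zephyr, 37, Tai, Uma), (19, Lyra, 32, Kim, Mo), (19, Lyra, 32, Quin, Mo), (19, Lyra, 32, Tai, Mo)}
π[role, aname]: project onto (role, aname) (29 duplicate(s) eliminated) → {(Beta, Eve), (Beta, Gus), (Beta, Uma), (Helix, Eve), (Helix, Gus), (Helix, Uma), (Lyra, Mo), (Zephyr, Eve), (Zephyr, Gus), (Zephyr, Uma)}
Set difference of the two operands is {(Beta, Eve), (Beta, Gus), (Helix, Eve), (Helix, Gus), (Helix, Uma), (Lyra, Mo), (Zephyr, Eve), (Zephyr, Gus), (Zephyr, Uma)}.
π[aname, role]: project onto (aname, role) → {(Eve, Beta), (Eve, Helix), (Eve, Zephyr), (Gus, Beta), (Gus, Helix), (Gus, Zephyr), (Mo, Lyra), (Uma, Helix), (Uma, Zephyr)}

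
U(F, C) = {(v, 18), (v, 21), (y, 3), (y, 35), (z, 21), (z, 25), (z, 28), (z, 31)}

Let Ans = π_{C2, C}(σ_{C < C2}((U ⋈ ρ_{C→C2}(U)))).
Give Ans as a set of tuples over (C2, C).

{(21, 18), (25, 21), (28, 21), (28, 25), (31, 21), (31, 25), (31, 28), (35, 3)}

ρ[C→C2]: schema becomes (F, C2); tuples unchanged.
U ⋈ ρ_{C→C2}(U) (natural join on F): {(v, 18, 18), (v, 18, 21), (v, 21, 18), (v, 21, 21), (y, 3, 3), (y, 3, 35), (y, 35, 3), (y, 35, 35), (z, 21, 21), (z, 21, 25), (z, 21, 28), (z, 21, 31), (z, 25, 21), (z, 25, 25), (z, 25, 28), (z, 25, 31), (z, 28, 21), (z, 28, 25), (z, 28, 28), (z, 28, 31), (z, 31, 21), (z, 31, 25), (z, 31, 28), (z, 31, 31)}
Apply σ_{C < C2}; surviving tuples: {(v, 18, 21), (y, 3, 35), (z, 21, 25), (z, 21, 28), (z, 21, 31), (z, 25, 28), (z, 25, 31), (z, 28, 31)}
π_{C2, C} gives {(21, 18), (25, 21), (28, 21), (28, 25), (31, 21), (31, 25), (31, 28), (35, 3)}.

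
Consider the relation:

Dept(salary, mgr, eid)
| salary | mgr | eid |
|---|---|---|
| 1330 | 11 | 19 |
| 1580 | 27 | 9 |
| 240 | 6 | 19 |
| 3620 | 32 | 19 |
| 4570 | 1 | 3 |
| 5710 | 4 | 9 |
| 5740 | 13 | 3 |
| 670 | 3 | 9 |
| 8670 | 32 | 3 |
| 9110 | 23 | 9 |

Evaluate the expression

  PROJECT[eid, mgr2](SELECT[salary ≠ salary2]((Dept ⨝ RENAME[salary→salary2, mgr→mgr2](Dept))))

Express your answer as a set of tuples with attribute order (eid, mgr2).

ρ[salary→salary2, mgr→mgr2]: schema becomes (salary2, mgr2, eid); tuples unchanged.
Dept ⋈ RENAME[salary→salary2, mgr→mgr2](Dept) (natural join on eid): {(1330, 11, 19, 1330, 11), (1330, 11, 19, 240, 6), (1330, 11, 19, 3620, 32), (1580, 27, 9, 1580, 27), (1580, 27, 9, 5710, 4), (1580, 27, 9, 670, 3), (1580, 27, 9, 9110, 23), (240, 6, 19, 1330, 11), (240, 6, 19, 240, 6), (240, 6, 19, 3620, 32), (3620, 32, 19, 1330, 11), (3620, 32, 19, 240, 6), (3620, 32, 19, 3620, 32), (4570, 1, 3, 4570, 1), (4570, 1, 3, 5740, 13), (4570, 1, 3, 8670, 32), (5710, 4, 9, 1580, 27), (5710, 4, 9, 5710, 4), (5710, 4, 9, 670, 3), (5710, 4, 9, 9110, 23), (5740, 13, 3, 4570, 1), (5740, 13, 3, 5740, 13), (5740, 13, 3, 8670, 32), (670, 3, 9, 1580, 27), (670, 3, 9, 5710, 4), (670, 3, 9, 670, 3), (670, 3, 9, 9110, 23), (8670, 32, 3, 4570, 1), (8670, 32, 3, 5740, 13), (8670, 32, 3, 8670, 32), (9110, 23, 9, 1580, 27), (9110, 23, 9, 5710, 4), (9110, 23, 9, 670, 3), (9110, 23, 9, 9110, 23)}
σ[salary ≠ salary2]: keep tuples satisfying salary ≠ salary2 → {(1330, 11, 19, 240, 6), (1330, 11, 19, 3620, 32), (1580, 27, 9, 5710, 4), (1580, 27, 9, 670, 3), (1580, 27, 9, 9110, 23), (240, 6, 19, 1330, 11), (240, 6, 19, 3620, 32), (3620, 32, 19, 1330, 11), (3620, 32, 19, 240, 6), (4570, 1, 3, 5740, 13), (4570, 1, 3, 8670, 32), (5710, 4, 9, 1580, 27), (5710, 4, 9, 670, 3), (5710, 4, 9, 9110, 23), (5740, 13, 3, 4570, 1), (5740, 13, 3, 8670, 32), (670, 3, 9, 1580, 27), (670, 3, 9, 5710, 4), (670, 3, 9, 9110, 23), (8670, 32, 3, 4570, 1), (8670, 32, 3, 5740, 13), (9110, 23, 9, 1580, 27), (9110, 23, 9, 5710, 4), (9110, 23, 9, 670, 3)}
Projecting to eid, mgr2 (14 duplicate(s) eliminated): {(19, 11), (19, 32), (19, 6), (3, 1), (3, 13), (3, 32), (9, 23), (9, 27), (9, 3), (9, 4)}

{(19, 11), (19, 32), (19, 6), (3, 1), (3, 13), (3, 32), (9, 23), (9, 27), (9, 3), (9, 4)}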